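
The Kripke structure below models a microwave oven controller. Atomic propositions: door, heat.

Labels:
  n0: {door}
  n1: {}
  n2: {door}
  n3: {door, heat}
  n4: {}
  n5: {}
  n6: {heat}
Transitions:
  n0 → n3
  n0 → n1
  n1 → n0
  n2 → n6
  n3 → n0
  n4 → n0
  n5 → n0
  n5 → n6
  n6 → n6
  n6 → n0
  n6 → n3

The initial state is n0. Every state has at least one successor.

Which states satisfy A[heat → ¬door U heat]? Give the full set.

States satisfying heat → ¬door: {n0, n1, n2, n4, n5, n6}.
States satisfying heat: {n3, n6}.
States satisfying A[heat → ¬door U heat]: {n2, n3, n6}.

{n2, n3, n6}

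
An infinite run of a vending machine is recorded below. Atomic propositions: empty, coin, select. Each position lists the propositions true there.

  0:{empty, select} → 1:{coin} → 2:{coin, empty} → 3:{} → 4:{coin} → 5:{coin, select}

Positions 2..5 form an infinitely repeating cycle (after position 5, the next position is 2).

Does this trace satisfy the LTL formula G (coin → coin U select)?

coin → coin U select must hold at every position from 0 onward. It fails at position 1, so G (coin → coin U select) is false.
Positions where coin holds: 1, 2, 4, 5.
Check coin U select at each: 1→fails, 2→fails, 4→ok, 5→ok.

Violated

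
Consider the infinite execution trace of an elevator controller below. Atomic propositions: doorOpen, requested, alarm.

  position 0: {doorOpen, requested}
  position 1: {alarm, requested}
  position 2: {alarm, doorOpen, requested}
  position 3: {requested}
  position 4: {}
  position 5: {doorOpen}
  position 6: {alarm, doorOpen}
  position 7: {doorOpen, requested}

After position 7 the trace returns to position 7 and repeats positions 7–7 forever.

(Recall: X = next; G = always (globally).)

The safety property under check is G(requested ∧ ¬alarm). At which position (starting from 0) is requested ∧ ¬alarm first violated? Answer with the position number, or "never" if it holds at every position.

1

Check requested ∧ ¬alarm at each position in order: 0 ✓.
At position 1 the labels are {alarm, requested}, so requested ∧ ¬alarm is false there. This is the first violation.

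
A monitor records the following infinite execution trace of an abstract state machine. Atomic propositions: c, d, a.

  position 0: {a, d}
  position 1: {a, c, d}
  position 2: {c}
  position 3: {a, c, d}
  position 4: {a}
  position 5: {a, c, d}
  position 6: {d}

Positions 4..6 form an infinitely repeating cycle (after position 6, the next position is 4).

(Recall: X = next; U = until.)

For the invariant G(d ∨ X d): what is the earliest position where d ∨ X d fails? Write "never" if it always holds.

never

d ∨ X d holds at every position 0..6, and those are all the positions the trace ever visits, so the invariant G(d ∨ X d) is never violated.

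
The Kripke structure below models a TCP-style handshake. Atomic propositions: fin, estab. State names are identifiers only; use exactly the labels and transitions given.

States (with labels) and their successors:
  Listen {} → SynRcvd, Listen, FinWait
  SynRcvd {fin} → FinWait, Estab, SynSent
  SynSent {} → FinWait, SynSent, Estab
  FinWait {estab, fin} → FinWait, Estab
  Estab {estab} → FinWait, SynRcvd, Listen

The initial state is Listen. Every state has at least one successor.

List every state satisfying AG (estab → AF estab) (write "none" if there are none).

{Listen, SynRcvd, SynSent, FinWait, Estab}

States satisfying estab → AF estab: {Listen, SynRcvd, SynSent, FinWait, Estab}.
States satisfying AG (estab → AF estab): {Listen, SynRcvd, SynSent, FinWait, Estab}.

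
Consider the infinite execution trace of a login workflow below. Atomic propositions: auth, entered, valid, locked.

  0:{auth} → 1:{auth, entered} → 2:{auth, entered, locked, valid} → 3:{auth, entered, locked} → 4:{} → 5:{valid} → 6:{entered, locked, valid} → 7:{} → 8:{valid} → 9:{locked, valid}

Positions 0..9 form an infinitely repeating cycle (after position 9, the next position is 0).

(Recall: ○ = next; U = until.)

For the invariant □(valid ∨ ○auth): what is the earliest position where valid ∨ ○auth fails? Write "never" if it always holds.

Check valid ∨ ○auth at each position in order: 0 ✓, 1 ✓, 2 ✓.
At position 3 the labels are {auth, entered, locked} and the next position 4 has {}, so valid ∨ ○auth is false there. This is the first violation.

3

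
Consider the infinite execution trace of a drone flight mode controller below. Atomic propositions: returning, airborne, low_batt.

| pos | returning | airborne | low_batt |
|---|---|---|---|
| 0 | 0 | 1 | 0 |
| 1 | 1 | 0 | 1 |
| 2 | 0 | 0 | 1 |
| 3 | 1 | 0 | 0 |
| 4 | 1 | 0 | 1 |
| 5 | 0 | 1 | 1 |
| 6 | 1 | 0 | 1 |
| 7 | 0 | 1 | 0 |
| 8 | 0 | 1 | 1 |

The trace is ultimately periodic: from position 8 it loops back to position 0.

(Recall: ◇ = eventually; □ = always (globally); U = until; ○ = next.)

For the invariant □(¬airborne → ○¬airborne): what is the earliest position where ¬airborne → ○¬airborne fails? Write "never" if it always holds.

Check ¬airborne → ○¬airborne at each position in order: 0 ✓, 1 ✓, 2 ✓, 3 ✓.
At position 4 the labels are {low_batt, returning} and the next position 5 has {airborne, low_batt}, so ¬airborne → ○¬airborne is false there. This is the first violation.

4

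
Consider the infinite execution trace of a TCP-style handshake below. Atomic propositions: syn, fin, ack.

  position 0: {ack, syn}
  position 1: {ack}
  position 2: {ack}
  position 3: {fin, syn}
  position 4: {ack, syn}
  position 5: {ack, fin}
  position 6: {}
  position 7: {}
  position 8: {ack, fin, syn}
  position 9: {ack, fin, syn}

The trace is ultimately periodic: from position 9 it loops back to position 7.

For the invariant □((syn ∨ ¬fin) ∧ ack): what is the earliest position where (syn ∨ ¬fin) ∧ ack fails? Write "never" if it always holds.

Check (syn ∨ ¬fin) ∧ ack at each position in order: 0 ✓, 1 ✓, 2 ✓.
At position 3 the labels are {fin, syn}, so (syn ∨ ¬fin) ∧ ack is false there. This is the first violation.

3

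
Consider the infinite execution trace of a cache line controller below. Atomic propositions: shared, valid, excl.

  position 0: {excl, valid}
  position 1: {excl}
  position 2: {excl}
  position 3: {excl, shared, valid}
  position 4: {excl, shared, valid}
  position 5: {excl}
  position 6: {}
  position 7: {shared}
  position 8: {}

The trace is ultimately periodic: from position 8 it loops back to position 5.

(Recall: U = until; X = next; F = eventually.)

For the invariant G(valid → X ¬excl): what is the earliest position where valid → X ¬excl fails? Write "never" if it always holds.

0

At position 0 the labels are {excl, valid} and the next position 1 has {excl}, so valid → X ¬excl is false there. This is the first violation.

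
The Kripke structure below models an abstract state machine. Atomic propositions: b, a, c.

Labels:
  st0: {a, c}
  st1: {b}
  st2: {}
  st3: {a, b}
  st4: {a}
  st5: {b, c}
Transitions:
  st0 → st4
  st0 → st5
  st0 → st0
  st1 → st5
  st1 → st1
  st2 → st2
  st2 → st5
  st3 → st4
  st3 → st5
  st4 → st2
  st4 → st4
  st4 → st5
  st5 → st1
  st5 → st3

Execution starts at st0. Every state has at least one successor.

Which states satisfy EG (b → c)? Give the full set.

States satisfying b → c: {st0, st2, st4, st5}.
States satisfying EG (b → c): {st0, st2, st4}.

{st0, st2, st4}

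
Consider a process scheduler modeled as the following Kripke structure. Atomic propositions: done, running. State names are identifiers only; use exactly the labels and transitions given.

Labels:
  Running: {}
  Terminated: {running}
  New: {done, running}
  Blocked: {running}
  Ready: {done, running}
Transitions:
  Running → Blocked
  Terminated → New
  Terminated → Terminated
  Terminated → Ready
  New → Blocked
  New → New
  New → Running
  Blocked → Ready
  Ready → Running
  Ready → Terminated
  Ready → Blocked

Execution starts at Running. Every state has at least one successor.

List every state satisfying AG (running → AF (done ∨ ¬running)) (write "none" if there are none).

States satisfying running → AF (done ∨ ¬running): {Running, New, Blocked, Ready}.
States satisfying AG (running → AF (done ∨ ¬running)): ∅.

none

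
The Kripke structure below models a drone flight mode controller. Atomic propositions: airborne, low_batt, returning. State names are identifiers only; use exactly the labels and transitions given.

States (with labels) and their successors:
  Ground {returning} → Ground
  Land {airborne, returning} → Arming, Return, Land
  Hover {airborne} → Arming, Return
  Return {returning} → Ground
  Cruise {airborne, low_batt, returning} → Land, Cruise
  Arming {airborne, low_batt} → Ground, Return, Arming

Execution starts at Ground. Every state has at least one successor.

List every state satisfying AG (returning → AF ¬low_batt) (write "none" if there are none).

{Ground, Land, Hover, Return, Arming}

States satisfying returning → AF ¬low_batt: {Ground, Land, Hover, Return, Arming}.
States satisfying AG (returning → AF ¬low_batt): {Ground, Land, Hover, Return, Arming}.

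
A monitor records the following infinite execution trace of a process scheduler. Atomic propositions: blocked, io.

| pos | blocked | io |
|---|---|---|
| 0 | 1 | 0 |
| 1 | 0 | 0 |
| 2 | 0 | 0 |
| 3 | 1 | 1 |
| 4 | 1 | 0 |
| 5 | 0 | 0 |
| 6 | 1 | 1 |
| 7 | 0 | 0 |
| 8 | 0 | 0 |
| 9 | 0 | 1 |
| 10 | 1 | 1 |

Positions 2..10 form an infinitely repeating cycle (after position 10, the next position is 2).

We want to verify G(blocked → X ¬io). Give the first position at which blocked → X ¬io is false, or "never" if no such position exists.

never

blocked → X ¬io holds at every position 0..10, and those are all the positions the trace ever visits, so the invariant G(blocked → X ¬io) is never violated.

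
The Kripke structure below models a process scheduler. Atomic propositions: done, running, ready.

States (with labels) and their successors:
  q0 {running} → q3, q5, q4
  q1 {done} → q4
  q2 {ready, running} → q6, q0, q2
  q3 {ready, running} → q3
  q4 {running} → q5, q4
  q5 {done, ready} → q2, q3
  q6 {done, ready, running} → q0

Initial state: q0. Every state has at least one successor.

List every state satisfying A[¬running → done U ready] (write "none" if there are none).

States satisfying ¬running → done: {q0, q1, q2, q3, q4, q5, q6}.
States satisfying ready: {q2, q3, q5, q6}.
States satisfying A[¬running → done U ready]: {q2, q3, q5, q6}.

{q2, q3, q5, q6}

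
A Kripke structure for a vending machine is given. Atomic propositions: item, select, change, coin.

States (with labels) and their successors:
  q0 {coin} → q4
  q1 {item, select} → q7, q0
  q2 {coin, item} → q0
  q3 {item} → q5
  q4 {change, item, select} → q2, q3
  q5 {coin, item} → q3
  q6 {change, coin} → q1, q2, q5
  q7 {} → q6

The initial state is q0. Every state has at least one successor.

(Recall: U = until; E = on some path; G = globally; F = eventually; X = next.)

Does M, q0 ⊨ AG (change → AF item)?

States satisfying change → AF item: {q0, q1, q2, q3, q4, q5, q6, q7}.
States satisfying AG (change → AF item): {q0, q1, q2, q3, q4, q5, q6, q7}.
Every state reachable from q0 satisfies change → AF item.
q0 ∈ Sat(AG (change → AF item)).

Yes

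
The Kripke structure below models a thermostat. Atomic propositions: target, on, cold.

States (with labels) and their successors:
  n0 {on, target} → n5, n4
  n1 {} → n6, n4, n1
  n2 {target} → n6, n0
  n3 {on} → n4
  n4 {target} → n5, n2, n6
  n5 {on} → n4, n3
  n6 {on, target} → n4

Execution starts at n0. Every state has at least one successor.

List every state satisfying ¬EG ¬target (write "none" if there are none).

{n0, n2, n3, n4, n5, n6}

States satisfying ¬target: {n1, n3, n5}.
States satisfying EG ¬target: {n1}.
States satisfying ¬EG ¬target: {n0, n2, n3, n4, n5, n6}.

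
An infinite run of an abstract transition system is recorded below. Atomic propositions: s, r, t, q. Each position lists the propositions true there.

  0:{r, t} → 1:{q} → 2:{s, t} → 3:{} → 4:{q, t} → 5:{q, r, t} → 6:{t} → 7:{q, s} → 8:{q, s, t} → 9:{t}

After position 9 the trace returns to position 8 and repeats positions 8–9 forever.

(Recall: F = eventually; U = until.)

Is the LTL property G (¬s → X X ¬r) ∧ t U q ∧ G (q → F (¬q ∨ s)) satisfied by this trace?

No

q → F (¬q ∨ s) holds at every position 0..9, and those are all positions ever visited, so G (q → F (¬q ∨ s)) holds.
Positions where q holds: 1, 4, 5, 7, 8.
Check F (¬q ∨ s) at each: 1→ok, 4→ok, 5→ok, 7→ok, 8→ok.
At position 0: G (¬s → X X ¬r) ∧ t U q is false; G (q → F (¬q ∨ s)) is true; so G (¬s → X X ¬r) ∧ t U q ∧ G (q → F (¬q ∨ s)) is false.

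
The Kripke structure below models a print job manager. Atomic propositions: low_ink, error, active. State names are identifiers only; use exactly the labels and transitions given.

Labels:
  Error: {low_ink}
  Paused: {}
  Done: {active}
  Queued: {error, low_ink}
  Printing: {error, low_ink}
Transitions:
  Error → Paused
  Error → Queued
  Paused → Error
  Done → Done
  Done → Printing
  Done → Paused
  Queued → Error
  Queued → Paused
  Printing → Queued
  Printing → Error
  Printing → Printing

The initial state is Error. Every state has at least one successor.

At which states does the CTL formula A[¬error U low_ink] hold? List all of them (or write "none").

States satisfying ¬error: {Error, Paused, Done}.
States satisfying low_ink: {Error, Queued, Printing}.
States satisfying A[¬error U low_ink]: {Error, Paused, Queued, Printing}.

{Error, Paused, Queued, Printing}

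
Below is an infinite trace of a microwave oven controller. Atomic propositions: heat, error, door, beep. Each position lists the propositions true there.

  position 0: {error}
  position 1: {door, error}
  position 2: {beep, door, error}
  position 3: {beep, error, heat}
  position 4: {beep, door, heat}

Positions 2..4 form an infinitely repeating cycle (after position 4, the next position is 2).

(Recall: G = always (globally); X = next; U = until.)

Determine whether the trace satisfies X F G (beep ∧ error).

Violated

The position after 0 is 1; F G (beep ∧ error) is false there.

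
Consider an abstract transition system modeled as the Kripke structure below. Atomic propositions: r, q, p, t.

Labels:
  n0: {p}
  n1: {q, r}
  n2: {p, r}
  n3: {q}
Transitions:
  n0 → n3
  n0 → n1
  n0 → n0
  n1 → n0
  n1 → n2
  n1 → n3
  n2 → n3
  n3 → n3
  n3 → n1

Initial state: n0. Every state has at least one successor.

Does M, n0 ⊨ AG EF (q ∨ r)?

Satisfied

States satisfying EF (q ∨ r): {n0, n1, n2, n3}.
States satisfying AG EF (q ∨ r): {n0, n1, n2, n3}.
Every state reachable from n0 satisfies EF (q ∨ r).
n0 ∈ Sat(AG EF (q ∨ r)).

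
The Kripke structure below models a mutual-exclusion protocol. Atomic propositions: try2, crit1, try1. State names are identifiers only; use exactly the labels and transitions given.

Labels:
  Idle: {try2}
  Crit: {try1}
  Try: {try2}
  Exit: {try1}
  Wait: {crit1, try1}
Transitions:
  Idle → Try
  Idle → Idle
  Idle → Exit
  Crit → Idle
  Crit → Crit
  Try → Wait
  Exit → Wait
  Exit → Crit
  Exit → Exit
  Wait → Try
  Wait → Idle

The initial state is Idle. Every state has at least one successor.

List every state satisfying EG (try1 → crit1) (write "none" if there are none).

{Idle, Try, Wait}

States satisfying try1 → crit1: {Idle, Try, Wait}.
States satisfying EG (try1 → crit1): {Idle, Try, Wait}.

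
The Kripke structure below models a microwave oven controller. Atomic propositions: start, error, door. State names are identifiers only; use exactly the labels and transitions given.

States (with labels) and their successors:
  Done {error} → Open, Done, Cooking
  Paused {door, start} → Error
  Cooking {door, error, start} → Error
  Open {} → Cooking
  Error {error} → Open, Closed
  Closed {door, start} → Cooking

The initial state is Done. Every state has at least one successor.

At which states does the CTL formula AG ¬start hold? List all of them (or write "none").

none

States satisfying ¬start: {Done, Open, Error}.
States satisfying AG ¬start: ∅.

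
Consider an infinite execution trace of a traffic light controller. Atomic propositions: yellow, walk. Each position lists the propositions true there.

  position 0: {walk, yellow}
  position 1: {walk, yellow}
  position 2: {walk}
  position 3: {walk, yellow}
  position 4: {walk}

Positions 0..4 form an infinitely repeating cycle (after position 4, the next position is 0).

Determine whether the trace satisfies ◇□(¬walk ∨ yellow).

No

□(¬walk ∨ yellow) is false at every position 0..4, so it never becomes true and ◇□(¬walk ∨ yellow) fails.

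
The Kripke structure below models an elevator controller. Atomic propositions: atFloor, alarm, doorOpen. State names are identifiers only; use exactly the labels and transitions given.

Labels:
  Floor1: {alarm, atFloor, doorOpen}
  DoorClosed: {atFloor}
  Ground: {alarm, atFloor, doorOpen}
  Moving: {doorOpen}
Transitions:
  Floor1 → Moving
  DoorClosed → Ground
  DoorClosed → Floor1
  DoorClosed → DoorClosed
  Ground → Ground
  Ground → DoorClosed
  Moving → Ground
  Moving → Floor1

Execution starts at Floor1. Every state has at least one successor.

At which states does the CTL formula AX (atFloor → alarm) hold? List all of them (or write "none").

States satisfying atFloor → alarm: {Floor1, Ground, Moving}.
States satisfying AX (atFloor → alarm): {Floor1, Moving}.

{Floor1, Moving}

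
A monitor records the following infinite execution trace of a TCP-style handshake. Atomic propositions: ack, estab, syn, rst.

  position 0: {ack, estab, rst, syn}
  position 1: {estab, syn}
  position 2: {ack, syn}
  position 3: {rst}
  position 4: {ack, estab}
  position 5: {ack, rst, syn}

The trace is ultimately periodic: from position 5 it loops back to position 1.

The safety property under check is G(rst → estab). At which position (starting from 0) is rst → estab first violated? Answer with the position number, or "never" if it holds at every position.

Check rst → estab at each position in order: 0 ✓, 1 ✓, 2 ✓.
At position 3 the labels are {rst}, so rst → estab is false there. This is the first violation.

3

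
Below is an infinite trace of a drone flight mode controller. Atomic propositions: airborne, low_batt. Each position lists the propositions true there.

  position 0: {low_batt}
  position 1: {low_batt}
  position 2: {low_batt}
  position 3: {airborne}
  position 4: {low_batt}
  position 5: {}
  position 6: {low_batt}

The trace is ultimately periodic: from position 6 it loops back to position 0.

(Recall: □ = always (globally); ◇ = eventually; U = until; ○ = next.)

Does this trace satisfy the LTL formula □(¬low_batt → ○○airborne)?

Does not hold

¬low_batt → ○○airborne must hold at every position from 0 onward. It fails at position 3, so □(¬low_batt → ○○airborne) is false.
Positions where ¬low_batt holds: 3, 5.
Check ○○airborne at each: 3→fails, 5→fails.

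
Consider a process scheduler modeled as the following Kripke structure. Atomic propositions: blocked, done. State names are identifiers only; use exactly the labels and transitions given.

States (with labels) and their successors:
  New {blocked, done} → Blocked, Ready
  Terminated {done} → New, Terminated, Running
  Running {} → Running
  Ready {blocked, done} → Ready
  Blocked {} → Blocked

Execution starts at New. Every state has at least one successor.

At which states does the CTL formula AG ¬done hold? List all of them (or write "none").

States satisfying ¬done: {Running, Blocked}.
States satisfying AG ¬done: {Running, Blocked}.

{Running, Blocked}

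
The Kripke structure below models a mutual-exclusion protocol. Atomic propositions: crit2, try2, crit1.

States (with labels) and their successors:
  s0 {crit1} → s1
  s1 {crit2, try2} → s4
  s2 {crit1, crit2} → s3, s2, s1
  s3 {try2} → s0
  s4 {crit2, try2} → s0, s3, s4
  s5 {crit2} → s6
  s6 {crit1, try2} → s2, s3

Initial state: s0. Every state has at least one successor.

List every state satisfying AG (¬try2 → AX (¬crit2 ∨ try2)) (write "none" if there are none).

{s0, s1, s3, s4}

States satisfying ¬try2 → AX (¬crit2 ∨ try2): {s0, s1, s3, s4, s5, s6}.
States satisfying AG (¬try2 → AX (¬crit2 ∨ try2)): {s0, s1, s3, s4}.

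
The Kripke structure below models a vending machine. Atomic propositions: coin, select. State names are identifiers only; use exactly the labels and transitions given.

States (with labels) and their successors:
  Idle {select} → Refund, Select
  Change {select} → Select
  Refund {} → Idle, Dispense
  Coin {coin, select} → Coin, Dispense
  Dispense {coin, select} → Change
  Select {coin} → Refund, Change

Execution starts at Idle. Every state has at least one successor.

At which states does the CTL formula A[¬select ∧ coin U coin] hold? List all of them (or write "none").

States satisfying ¬select ∧ coin: {Select}.
States satisfying coin: {Coin, Dispense, Select}.
States satisfying A[¬select ∧ coin U coin]: {Coin, Dispense, Select}.

{Coin, Dispense, Select}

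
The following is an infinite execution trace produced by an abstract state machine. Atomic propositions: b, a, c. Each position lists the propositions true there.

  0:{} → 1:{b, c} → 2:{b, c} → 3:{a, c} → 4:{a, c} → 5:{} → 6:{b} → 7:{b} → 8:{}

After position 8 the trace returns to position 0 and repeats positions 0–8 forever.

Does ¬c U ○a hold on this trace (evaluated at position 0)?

Violated

Walking from position 0: at position 1, ○a has not yet held and ¬c fails, so ¬c U ○a is false.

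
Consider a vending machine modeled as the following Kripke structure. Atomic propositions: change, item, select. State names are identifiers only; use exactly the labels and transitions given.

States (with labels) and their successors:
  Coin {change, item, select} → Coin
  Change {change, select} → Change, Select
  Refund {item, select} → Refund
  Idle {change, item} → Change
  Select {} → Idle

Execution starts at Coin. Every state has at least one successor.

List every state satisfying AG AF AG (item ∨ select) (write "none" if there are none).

{Coin, Refund}

States satisfying AF AG (item ∨ select): {Coin, Refund}.
States satisfying AG AF AG (item ∨ select): {Coin, Refund}.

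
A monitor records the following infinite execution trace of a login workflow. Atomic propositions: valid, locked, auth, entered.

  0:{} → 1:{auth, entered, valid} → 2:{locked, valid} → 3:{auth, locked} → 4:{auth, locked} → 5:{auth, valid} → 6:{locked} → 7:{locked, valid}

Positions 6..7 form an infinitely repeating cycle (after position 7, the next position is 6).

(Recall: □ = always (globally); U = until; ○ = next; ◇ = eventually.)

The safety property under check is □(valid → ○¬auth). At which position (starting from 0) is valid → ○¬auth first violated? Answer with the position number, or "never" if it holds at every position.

Check valid → ○¬auth at each position in order: 0 ✓, 1 ✓.
At position 2 the labels are {locked, valid} and the next position 3 has {auth, locked}, so valid → ○¬auth is false there. This is the first violation.

2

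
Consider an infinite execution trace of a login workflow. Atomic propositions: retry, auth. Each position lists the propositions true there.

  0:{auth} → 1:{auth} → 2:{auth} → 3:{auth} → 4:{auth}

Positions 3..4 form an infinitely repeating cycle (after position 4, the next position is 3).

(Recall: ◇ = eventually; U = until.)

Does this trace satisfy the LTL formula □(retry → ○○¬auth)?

retry → ○○¬auth holds at every position 0..4, and those are all positions ever visited, so □(retry → ○○¬auth) holds.

Yes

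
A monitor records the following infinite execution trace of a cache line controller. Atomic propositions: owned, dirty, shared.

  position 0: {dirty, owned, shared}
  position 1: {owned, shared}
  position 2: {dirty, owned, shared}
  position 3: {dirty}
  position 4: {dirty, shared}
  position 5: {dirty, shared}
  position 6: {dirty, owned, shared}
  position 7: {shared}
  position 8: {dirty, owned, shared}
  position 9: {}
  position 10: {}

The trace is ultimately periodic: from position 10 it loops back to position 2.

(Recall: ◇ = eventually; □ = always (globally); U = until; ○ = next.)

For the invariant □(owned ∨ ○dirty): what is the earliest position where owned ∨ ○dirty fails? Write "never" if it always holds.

9

Check owned ∨ ○dirty at each position in order: 0 ✓, 1 ✓, 2 ✓, 3 ✓, 4 ✓, 5 ✓, 6 ✓, 7 ✓, 8 ✓.
At position 9 the labels are {} and the next position 10 has {}, so owned ∨ ○dirty is false there. This is the first violation.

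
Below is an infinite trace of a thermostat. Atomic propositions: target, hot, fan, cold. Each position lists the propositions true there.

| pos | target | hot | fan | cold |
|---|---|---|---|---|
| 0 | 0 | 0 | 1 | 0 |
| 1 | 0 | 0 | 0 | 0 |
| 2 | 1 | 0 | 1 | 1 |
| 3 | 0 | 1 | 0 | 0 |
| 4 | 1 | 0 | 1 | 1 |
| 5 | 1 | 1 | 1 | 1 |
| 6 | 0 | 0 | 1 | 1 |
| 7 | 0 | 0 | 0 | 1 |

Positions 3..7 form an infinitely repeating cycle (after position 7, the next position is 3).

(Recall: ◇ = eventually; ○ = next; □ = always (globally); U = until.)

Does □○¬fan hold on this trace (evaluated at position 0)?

Violated

○¬fan must hold at every position from 0 onward. It fails at position 1, so □○¬fan is false.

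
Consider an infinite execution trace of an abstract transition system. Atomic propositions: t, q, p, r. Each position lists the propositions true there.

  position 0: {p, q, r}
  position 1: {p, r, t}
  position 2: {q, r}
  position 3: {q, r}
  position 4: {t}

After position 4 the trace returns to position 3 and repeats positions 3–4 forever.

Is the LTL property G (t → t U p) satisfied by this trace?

Does not hold

t → t U p must hold at every position from 0 onward. It fails at position 4, so G (t → t U p) is false.
Positions where t holds: 1, 4.
Check t U p at each: 1→ok, 4→fails.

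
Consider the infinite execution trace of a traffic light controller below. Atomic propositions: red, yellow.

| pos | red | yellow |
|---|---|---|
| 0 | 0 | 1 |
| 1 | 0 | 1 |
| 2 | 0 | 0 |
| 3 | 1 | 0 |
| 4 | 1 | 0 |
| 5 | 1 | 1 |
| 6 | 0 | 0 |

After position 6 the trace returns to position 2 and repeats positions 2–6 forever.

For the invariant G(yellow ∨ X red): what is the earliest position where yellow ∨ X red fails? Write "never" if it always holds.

6

Check yellow ∨ X red at each position in order: 0 ✓, 1 ✓, 2 ✓, 3 ✓, 4 ✓, 5 ✓.
At position 6 the labels are {} and the next position 2 has {}, so yellow ∨ X red is false there. This is the first violation.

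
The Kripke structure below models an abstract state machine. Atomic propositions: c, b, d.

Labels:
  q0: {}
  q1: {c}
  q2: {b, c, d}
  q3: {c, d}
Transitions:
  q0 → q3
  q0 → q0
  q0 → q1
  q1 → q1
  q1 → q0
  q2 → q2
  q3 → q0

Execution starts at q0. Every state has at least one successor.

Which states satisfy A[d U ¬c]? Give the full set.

{q0, q3}

States satisfying d: {q2, q3}.
States satisfying ¬c: {q0}.
States satisfying A[d U ¬c]: {q0, q3}.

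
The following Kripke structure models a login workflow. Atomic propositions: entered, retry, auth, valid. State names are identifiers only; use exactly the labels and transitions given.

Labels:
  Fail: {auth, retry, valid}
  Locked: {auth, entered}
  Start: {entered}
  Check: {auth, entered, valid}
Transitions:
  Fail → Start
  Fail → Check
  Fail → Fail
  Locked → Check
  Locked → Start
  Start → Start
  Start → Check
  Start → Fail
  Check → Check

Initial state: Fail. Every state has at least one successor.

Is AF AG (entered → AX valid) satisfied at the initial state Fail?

States satisfying AG (entered → AX valid): {Check}.
States satisfying AF AG (entered → AX valid): {Check}.
There is a path from Fail along which AG (entered → AX valid) never holds.
Fail ∉ Sat(AF AG (entered → AX valid)).

No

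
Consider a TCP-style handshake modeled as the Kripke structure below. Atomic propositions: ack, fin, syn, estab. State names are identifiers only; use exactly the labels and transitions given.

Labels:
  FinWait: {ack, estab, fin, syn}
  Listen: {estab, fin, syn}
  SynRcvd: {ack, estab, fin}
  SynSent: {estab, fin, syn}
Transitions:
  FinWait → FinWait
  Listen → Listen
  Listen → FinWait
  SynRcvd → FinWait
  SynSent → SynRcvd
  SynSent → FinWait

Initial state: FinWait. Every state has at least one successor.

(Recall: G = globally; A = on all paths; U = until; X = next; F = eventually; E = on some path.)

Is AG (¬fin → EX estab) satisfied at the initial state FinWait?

States satisfying ¬fin → EX estab: {FinWait, Listen, SynRcvd, SynSent}.
States satisfying AG (¬fin → EX estab): {FinWait, Listen, SynRcvd, SynSent}.
Every state reachable from FinWait satisfies ¬fin → EX estab.
FinWait ∈ Sat(AG (¬fin → EX estab)).

Yes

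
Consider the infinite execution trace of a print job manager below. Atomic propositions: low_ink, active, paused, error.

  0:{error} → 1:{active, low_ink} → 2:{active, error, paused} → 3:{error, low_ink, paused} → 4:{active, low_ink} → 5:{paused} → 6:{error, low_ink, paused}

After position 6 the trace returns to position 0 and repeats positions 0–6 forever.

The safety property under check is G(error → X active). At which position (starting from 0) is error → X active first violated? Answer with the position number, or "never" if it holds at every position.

2

Check error → X active at each position in order: 0 ✓, 1 ✓.
At position 2 the labels are {active, error, paused} and the next position 3 has {error, low_ink, paused}, so error → X active is false there. This is the first violation.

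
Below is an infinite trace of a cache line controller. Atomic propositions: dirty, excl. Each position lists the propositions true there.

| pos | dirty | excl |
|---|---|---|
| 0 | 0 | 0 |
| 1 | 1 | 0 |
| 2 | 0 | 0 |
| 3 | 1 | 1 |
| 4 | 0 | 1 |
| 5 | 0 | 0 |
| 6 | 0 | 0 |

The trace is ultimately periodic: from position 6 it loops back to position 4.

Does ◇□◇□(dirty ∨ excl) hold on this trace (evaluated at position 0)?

□◇□(dirty ∨ excl) is false at every position 0..6, so it never becomes true and ◇□◇□(dirty ∨ excl) fails.

No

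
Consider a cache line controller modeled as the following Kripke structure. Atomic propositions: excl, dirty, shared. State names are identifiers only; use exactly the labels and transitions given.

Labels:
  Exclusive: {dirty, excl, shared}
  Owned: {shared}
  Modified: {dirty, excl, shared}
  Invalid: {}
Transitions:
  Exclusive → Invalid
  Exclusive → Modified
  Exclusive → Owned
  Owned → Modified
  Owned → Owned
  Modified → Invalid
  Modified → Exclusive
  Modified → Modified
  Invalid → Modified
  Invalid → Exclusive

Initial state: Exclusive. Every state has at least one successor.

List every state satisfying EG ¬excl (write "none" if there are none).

States satisfying ¬excl: {Owned, Invalid}.
States satisfying EG ¬excl: {Owned}.

{Owned}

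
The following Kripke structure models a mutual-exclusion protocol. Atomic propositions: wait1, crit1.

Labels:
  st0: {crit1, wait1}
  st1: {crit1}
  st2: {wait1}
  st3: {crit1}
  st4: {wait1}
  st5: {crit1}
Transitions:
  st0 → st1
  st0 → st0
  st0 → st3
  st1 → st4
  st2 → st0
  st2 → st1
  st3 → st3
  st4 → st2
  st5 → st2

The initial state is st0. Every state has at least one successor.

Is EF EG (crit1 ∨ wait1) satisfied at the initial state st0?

Holds

States satisfying EG (crit1 ∨ wait1): {st0, st1, st2, st3, st4, st5}.
States satisfying EF EG (crit1 ∨ wait1): {st0, st1, st2, st3, st4, st5}.
Some path from st0 reaches a state where EG (crit1 ∨ wait1) holds.
st0 ∈ Sat(EF EG (crit1 ∨ wait1)).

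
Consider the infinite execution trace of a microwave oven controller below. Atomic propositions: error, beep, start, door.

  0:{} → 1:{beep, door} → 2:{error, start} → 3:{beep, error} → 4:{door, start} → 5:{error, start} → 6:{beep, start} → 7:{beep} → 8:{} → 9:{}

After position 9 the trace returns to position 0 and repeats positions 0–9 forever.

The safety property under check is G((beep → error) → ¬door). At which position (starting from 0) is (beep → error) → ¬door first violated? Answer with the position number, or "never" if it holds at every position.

4

Check (beep → error) → ¬door at each position in order: 0 ✓, 1 ✓, 2 ✓, 3 ✓.
At position 4 the labels are {door, start}, so (beep → error) → ¬door is false there. This is the first violation.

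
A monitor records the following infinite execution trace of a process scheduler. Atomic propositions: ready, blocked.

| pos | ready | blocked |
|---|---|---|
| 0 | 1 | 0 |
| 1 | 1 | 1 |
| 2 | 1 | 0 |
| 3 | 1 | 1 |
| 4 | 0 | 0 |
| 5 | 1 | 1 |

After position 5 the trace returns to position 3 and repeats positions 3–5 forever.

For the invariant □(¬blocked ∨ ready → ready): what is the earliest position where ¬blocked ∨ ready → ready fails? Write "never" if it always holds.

4

Check ¬blocked ∨ ready → ready at each position in order: 0 ✓, 1 ✓, 2 ✓, 3 ✓.
At position 4 the labels are {}, so ¬blocked ∨ ready → ready is false there. This is the first violation.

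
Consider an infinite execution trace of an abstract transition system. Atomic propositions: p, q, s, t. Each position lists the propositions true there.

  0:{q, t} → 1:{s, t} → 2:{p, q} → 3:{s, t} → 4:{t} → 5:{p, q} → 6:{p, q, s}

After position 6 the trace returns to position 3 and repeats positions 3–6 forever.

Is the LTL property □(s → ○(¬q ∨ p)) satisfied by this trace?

s → ○(¬q ∨ p) holds at every position 0..6, and those are all positions ever visited, so □(s → ○(¬q ∨ p)) holds.
Positions where s holds: 1, 3, 6.
Check ○(¬q ∨ p) at each: 1→ok, 3→ok, 6→ok.

Satisfied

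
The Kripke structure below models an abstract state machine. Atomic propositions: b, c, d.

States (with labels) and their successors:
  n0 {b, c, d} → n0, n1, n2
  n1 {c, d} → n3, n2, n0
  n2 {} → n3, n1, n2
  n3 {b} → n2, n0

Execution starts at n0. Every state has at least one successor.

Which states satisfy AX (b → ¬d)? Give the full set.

States satisfying b → ¬d: {n1, n2, n3}.
States satisfying AX (b → ¬d): {n2}.

{n2}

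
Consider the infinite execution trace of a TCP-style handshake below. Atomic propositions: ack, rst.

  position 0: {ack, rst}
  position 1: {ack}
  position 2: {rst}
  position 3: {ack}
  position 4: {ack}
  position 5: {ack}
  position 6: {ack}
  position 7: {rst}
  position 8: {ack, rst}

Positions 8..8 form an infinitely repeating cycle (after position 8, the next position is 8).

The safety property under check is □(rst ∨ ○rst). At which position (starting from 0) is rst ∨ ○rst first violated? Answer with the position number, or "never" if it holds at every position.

Check rst ∨ ○rst at each position in order: 0 ✓, 1 ✓, 2 ✓.
At position 3 the labels are {ack} and the next position 4 has {ack}, so rst ∨ ○rst is false there. This is the first violation.

3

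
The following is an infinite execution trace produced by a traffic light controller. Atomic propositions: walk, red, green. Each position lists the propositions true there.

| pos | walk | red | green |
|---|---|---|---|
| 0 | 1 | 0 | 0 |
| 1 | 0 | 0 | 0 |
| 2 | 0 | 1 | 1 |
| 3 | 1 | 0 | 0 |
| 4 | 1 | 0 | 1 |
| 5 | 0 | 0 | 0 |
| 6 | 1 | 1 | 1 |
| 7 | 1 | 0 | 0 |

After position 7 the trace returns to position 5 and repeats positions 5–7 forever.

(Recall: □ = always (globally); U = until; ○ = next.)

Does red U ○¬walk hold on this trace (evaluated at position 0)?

Yes

Walking from position 0: ○¬walk first holds at position 0, and red holds at every earlier position along the way, so red U ○¬walk holds.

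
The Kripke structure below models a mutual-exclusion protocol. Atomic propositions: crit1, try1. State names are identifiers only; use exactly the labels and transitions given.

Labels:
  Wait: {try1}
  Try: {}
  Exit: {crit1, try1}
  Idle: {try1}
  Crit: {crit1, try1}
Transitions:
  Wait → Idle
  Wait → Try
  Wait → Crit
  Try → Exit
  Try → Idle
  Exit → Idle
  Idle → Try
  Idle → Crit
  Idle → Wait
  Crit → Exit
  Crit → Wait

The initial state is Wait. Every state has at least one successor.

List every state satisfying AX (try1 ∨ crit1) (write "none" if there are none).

States satisfying try1 ∨ crit1: {Wait, Exit, Idle, Crit}.
States satisfying AX (try1 ∨ crit1): {Try, Exit, Crit}.

{Try, Exit, Crit}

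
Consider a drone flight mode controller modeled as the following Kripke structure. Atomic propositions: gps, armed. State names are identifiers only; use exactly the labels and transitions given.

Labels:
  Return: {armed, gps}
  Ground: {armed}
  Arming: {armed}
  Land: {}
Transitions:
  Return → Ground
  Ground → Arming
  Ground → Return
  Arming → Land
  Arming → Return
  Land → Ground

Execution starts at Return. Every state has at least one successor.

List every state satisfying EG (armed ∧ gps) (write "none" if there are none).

States satisfying armed ∧ gps: {Return}.
States satisfying EG (armed ∧ gps): ∅.

none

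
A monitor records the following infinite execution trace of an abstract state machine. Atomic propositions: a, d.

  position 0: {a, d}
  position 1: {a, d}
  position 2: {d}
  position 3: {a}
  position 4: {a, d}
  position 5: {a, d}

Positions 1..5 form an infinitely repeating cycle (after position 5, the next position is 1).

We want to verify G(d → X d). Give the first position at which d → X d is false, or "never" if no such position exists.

Check d → X d at each position in order: 0 ✓, 1 ✓.
At position 2 the labels are {d} and the next position 3 has {a}, so d → X d is false there. This is the first violation.

2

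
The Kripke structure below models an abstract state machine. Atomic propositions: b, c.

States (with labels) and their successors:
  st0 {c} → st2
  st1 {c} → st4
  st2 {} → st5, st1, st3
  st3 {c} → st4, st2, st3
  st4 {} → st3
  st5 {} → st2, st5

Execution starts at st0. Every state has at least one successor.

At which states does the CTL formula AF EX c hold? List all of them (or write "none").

{st0, st1, st2, st3, st4}

States satisfying EX c: {st2, st3, st4}.
States satisfying AF EX c: {st0, st1, st2, st3, st4}.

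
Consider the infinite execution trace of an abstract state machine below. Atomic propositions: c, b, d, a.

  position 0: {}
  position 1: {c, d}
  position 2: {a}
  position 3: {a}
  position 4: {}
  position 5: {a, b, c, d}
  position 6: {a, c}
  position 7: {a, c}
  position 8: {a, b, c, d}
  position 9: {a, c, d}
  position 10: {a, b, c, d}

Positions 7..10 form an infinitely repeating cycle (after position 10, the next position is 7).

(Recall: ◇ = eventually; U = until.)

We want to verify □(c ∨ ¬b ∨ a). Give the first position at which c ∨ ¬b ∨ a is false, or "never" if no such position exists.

c ∨ ¬b ∨ a holds at every position 0..10, and those are all the positions the trace ever visits, so the invariant □(c ∨ ¬b ∨ a) is never violated.

never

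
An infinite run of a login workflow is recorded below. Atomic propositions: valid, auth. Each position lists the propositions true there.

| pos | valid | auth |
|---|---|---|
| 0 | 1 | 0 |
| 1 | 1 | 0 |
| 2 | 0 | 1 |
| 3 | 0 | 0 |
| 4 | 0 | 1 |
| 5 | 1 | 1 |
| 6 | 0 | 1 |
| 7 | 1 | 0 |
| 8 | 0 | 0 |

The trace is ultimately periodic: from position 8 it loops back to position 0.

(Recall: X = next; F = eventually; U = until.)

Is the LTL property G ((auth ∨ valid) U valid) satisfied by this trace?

(auth ∨ valid) U valid must hold at every position from 0 onward. It fails at position 2, so G ((auth ∨ valid) U valid) is false.

No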